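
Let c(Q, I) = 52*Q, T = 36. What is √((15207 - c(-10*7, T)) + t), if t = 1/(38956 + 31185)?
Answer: 2*√23180678636837/70141 ≈ 137.28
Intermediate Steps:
t = 1/70141 ≈ 1.4257e-5
√((15207 - c(-10*7, T)) + t) = √((15207 - 52*(-10*7)) + 1/70141) = √((15207 - 52*(-70)) + 1/70141) = √((15207 - 1*(-3640)) + 1/70141) = √((15207 + 3640) + 1/70141) = √(18847 + 1/70141) = √(1321947428/70141) = 2*√23180678636837/70141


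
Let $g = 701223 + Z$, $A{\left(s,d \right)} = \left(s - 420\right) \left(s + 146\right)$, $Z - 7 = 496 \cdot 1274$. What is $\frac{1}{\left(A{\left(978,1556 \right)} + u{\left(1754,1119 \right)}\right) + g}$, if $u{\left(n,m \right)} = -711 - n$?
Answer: $\frac{1}{1957861} \approx 5.1076 \cdot 10^{-7}$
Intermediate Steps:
$Z = 631911$ ($Z = 7 + 496 \cdot 1274 = 7 + 631904 = 631911$)
$A{\left(s,d \right)} = \left(-420 + s\right) \left(146 + s\right)$
$g = 1333134$ ($g = 701223 + 631911 = 1333134$)
$\frac{1}{\left(A{\left(978,1556 \right)} + u{\left(1754,1119 \right)}\right) + g} = \frac{1}{\left(\left(-61320 + 978^{2} - 267972\right) - 2465\right) + 1333134} = \frac{1}{\left(\left(-61320 + 956484 - 267972\right) - 2465\right) + 1333134} = \frac{1}{\left(627192 - 2465\right) + 1333134} = \frac{1}{624727 + 1333134} = \frac{1}{1957861}$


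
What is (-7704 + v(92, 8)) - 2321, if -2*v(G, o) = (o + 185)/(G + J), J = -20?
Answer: -1443793/144 ≈ -10026.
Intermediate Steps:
v(G, o) = -(185 + o)/(2*(-20 + G)) (v(G, o) = -(o + 185)/(2*(G - 20)) = -(185 + o)/(2*(-20 + G)))
(-7704 + v(92, 8)) - 2321 = (-7704 + (-185 - 1*8)/(2*(-20 + 92))) - 2321 = (-7704 + (½)*(-185 - 8)/72) - 2321 = (-7704 + (½)*(1/72)*(-193)) - 2321 = (-7704 - 193/144) - 2321 = -1109569/144 - 2321 = -1443793/144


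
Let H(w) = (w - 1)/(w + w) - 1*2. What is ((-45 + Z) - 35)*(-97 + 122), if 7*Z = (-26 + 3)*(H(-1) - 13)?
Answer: -850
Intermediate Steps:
H(w) = -2 + (-1 + w)/(2*w) (H(w) = (-1 + w)/((2*w)) - 2 = (-1 + w)*(1/(2*w)) - 2 = (-1 + w)/(2*w) - 2 = -2 + (-1 + w)/(2*w))
Z = 46 (Z = ((-26 + 3)*((½)*(-1 - 3*(-1))/(-1) - 13))/7 = (-23*((½)*(-1)*(-1 + 3) - 13))/7 = (-23*((½)*(-1)*2 - 13))/7 = (-23*(-1 - 13))/7 = (-23*(-14))/7 = (⅐)*322 = 46)
((-45 + Z) - 35)*(-97 + 122) = ((-45 + 46) - 35)*(-97 + 122) = (1 - 35)*25 = -34*25 = -850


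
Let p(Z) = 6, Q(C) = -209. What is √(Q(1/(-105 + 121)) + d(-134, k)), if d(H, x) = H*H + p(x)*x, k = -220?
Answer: √16427 ≈ 128.17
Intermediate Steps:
d(H, x) = H² + 6*x (d(H, x) = H*H + 6*x = H² + 6*x)
√(Q(1/(-105 + 121)) + d(-134, k)) = √(-209 + ((-134)² + 6*(-220))) = √(-209 + (17956 - 1320)) = √(-209 + 16636) = √16427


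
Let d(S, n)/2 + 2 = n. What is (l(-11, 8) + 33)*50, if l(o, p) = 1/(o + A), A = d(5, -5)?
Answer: 1648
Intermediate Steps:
d(S, n) = -4 + 2*n
A = -14 (A = -4 + 2*(-5) = -4 - 10 = -14)
l(o, p) = 1/(-14 + o) (l(o, p) = 1/(o - 14) = 1/(-14 + o))
(l(-11, 8) + 33)*50 = (1/(-14 - 11) + 33)*50 = (1/(-25) + 33)*50 = (-1/25 + 33)*50 = (824/25)*50 = 1648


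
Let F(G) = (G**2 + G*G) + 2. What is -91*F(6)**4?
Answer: -2728778416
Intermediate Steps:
F(G) = 2 + 2*G**2 (F(G) = (G**2 + G**2) + 2 = 2*G**2 + 2 = 2 + 2*G**2)
-91*F(6)**4 = -91*(2 + 2*6**2)**4 = -91*(2 + 2*36)**4 = -91*(2 + 72)**4 = -91*74**4 = -91*29986576 = -2728778416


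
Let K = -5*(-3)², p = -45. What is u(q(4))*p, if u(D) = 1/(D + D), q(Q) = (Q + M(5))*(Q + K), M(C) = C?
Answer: 5/82 ≈ 0.060976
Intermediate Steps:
K = -45 (K = -5*9 = -45)
q(Q) = (-45 + Q)*(5 + Q) (q(Q) = (Q + 5)*(Q - 45) = (5 + Q)*(-45 + Q) = (-45 + Q)*(5 + Q))
u(D) = 1/(2*D)
u(q(4))*p = (1/(2*(-225 + 4² - 40*4)))*(-45) = (1/(2*(-225 + 16 - 160)))*(-45) = ((½)/(-369))*(-45) = ((½)*(-1/369))*(-45) = -1/738*(-45) = 5/82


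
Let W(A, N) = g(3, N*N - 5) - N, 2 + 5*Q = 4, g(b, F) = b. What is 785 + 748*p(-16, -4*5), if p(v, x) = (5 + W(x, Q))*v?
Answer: -450859/5 ≈ -90172.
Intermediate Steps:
Q = ⅖ (Q = -⅖ + (⅕)*4 = -⅖ + ⅘ = ⅖ ≈ 0.40000)
W(A, N) = 3 - N
p(v, x) = 38*v/5 (p(v, x) = (5 + (3 - 1*⅖))*v = (5 + (3 - ⅖))*v = (5 + 13/5)*v = 38*v/5)
785 + 748*p(-16, -4*5) = 785 + 748*((38/5)*(-16)) = 785 + 748*(-608/5) = 785 - 454784/5 = -450859/5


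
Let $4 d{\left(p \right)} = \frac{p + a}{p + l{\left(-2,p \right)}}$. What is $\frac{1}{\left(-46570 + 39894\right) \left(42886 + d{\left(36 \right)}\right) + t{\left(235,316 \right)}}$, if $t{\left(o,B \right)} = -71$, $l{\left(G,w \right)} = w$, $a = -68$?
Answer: $- \frac{9}{2576756387} \approx -3.4928 \cdot 10^{-9}$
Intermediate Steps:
$d{\left(p \right)} = \frac{-68 + p}{8 p}$ ($d{\left(p \right)} = \frac{\left(p - 68\right) \frac{1}{p + p}}{4} = \frac{\left(-68 + p\right) \frac{1}{2 p}}{4} = \frac{\frac{1}{2} \frac{1}{p} \left(-68 + p\right)}{4} = \frac{-68 + p}{8 p}$)
$\frac{1}{\left(-46570 + 39894\right) \left(42886 + d{\left(36 \right)}\right) + t{\left(235,316 \right)}} = \frac{1}{\left(-46570 + 39894\right) \left(42886 + \frac{-68 + 36}{8 \cdot 36}\right) - 71} = \frac{1}{- 6676 \left(42886 + \frac{1}{8} \cdot \frac{1}{36} \left(-32\right)\right) - 71} = \frac{1}{- 6676 \left(42886 - \frac{1}{9}\right) - 71} = \frac{1}{\left(-6676\right) \frac{385973}{9} - 71} = \frac{1}{- \frac{2576755748}{9} - 71} = \frac{1}{- \frac{2576756387}{9}} = - \frac{9}{2576756387}$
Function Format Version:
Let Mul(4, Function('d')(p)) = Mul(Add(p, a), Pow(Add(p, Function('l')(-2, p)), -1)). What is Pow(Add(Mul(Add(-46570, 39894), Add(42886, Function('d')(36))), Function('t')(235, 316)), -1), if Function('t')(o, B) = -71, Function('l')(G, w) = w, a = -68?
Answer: Rational(-9, 2576756387) ≈ -3.4928e-9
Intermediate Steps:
Function('d')(p) = Mul(Rational(1, 8), Pow(p, -1), Add(-68, p)) (Function('d')(p) = Mul(Rational(1, 4), Mul(Add(p, -68), Pow(Add(p, p), -1))) = Mul(Rational(1, 4), Mul(Add(-68, p), Pow(Mul(2, p), -1))) = Mul(Rational(1, 4), Mul(Add(-68, p), Mul(Rational(1, 2), Pow(p, -1)))) = Mul(Rational(1, 4), Mul(Rational(1, 2), Pow(p, -1), Add(-68, p))) = Mul(Rational(1, 8), Pow(p, -1), Add(-68, p)))
Pow(Add(Mul(Add(-46570, 39894), Add(42886, Function('d')(36))), Function('t')(235, 316)), -1) = Pow(Add(Mul(Add(-46570, 39894), Add(42886, Mul(Rational(1, 8), Pow(36, -1), Add(-68, 36)))), -71), -1) = Pow(Add(Mul(-6676, Add(42886, Mul(Rational(1, 8), Rational(1, 36), -32))), -71), -1) = Pow(Add(Mul(-6676, Add(42886, Rational(-1, 9))), -71), -1) = Pow(Add(Mul(-6676, Rational(385973, 9)), -71), -1) = Pow(Add(Rational(-2576755748, 9), -71), -1) = Pow(Rational(-2576756387, 9), -1) = Rational(-9, 2576756387)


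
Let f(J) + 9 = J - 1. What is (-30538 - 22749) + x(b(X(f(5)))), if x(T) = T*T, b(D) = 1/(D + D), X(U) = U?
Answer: -5328699/100 ≈ -53287.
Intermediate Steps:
f(J) = -10 + J (f(J) = -9 + (J - 1) = -9 + (-1 + J) = -10 + J)
b(D) = 1/(2*D)
x(T) = T**2
(-30538 - 22749) + x(b(X(f(5)))) = (-30538 - 22749) + (1/(2*(-10 + 5)))**2 = -53287 + ((1/2)/(-5))**2 = -53287 + ((1/2)*(-1/5))**2 = -53287 + (-1/10)**2 = -53287 + 1/100 = -5328699/100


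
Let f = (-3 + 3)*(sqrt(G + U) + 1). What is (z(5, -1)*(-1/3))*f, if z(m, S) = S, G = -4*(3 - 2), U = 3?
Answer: 0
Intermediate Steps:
G = -4 (G = -4*1 = -4)
f = 0 (f = (-3 + 3)*(sqrt(-4 + 3) + 1) = 0*(sqrt(-1) + 1) = 0*(I + 1) = 0*(1 + I) = 0)
(z(5, -1)*(-1/3))*f = -(-1)/3*0 = -1*(-1/3)*0 = (1/3)*0 = 0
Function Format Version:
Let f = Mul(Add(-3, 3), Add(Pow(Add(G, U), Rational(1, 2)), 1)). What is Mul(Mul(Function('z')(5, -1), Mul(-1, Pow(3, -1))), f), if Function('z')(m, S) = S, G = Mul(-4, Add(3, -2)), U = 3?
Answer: 0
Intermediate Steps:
G = -4 (G = Mul(-4, 1) = -4)
f = 0 (f = Mul(Add(-3, 3), Add(Pow(Add(-4, 3), Rational(1, 2)), 1)) = Mul(0, Add(Pow(-1, Rational(1, 2)), 1)) = Mul(0, Add(I, 1)) = Mul(0, Add(1, I)) = 0)
Mul(Mul(Function('z')(5, -1), Mul(-1, Pow(3, -1))), f) = Mul(Mul(-1, Mul(-1, Pow(3, -1))), 0) = Mul(Mul(-1, Mul(-1, Rational(1, 3))), 0) = Mul(Mul(-1, Rational(-1, 3)), 0) = Mul(Rational(1, 3), 0) = 0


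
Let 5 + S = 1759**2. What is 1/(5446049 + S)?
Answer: 1/8540125 ≈ 1.1709e-7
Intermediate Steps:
S = 3094076 (S = -5 + 1759**2 = -5 + 3094081 = 3094076)
1/(5446049 + S) = 1/(5446049 + 3094076) = 1/8540125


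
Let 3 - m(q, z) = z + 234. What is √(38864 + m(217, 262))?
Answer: √38371 ≈ 195.89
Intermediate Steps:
m(q, z) = -231 - z (m(q, z) = 3 - (z + 234) = 3 - (234 + z) = 3 + (-234 - z) = -231 - z)
√(38864 + m(217, 262)) = √(38864 + (-231 - 1*262)) = √(38864 + (-231 - 262)) = √(38864 - 493) = √38371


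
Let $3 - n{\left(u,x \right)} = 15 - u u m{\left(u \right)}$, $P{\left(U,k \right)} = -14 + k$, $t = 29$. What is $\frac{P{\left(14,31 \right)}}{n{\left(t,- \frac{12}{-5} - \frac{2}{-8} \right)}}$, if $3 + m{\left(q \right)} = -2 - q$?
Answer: $- \frac{17}{28606} \approx -0.00059428$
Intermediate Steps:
$m{\left(q \right)} = -5 - q$ ($m{\left(q \right)} = -3 - \left(2 + q\right) = -5 - q$)
$n{\left(u,x \right)} = -12 + u^{2} \left(-5 - u\right)$ ($n{\left(u,x \right)} = 3 - \left(15 - u u \left(-5 - u\right)\right) = 3 - \left(15 - u^{2} \left(-5 - u\right)\right) = 3 + \left(-15 + u^{2} \left(-5 - u\right)\right) = -12 + u^{2} \left(-5 - u\right)$)
$\frac{P{\left(14,31 \right)}}{n{\left(t,- \frac{12}{-5} - \frac{2}{-8} \right)}} = \frac{-14 + 31}{-12 - 29^{2} \left(5 + 29\right)} = \frac{17}{-12 - 841 \cdot 34} = \frac{17}{-12 - 28594} = \frac{17}{-28606} = 17 \left(- \frac{1}{28606}\right) = - \frac{17}{28606}$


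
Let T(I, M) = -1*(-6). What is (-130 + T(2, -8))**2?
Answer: 15376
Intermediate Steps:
T(I, M) = 6
(-130 + T(2, -8))**2 = (-130 + 6)**2 = (-124)**2 = 15376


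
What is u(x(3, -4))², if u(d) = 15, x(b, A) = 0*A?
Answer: 225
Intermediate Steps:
x(b, A) = 0
u(x(3, -4))² = 15² = 225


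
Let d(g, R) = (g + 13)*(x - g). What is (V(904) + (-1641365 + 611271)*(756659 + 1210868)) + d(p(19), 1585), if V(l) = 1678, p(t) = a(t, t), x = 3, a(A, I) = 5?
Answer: -2026737755896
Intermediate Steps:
p(t) = 5
d(g, R) = (3 - g)*(13 + g) (d(g, R) = (g + 13)*(3 - g) = (13 + g)*(3 - g) = (3 - g)*(13 + g))
(V(904) + (-1641365 + 611271)*(756659 + 1210868)) + d(p(19), 1585) = (1678 + (-1641365 + 611271)*(756659 + 1210868)) + (39 - 1*5² - 10*5) = (1678 - 1030094*1967527) + (39 - 1*25 - 50) = (1678 - 2026737757538) + (39 - 25 - 50) = -2026737755860 - 36 = -2026737755896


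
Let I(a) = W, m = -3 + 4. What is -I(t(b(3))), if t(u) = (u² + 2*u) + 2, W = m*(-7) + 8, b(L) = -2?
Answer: -1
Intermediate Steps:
m = 1
W = 1 (W = 1*(-7) + 8 = -7 + 8 = 1)
t(u) = 2 + u² + 2*u
I(a) = 1
-I(t(b(3))) = -1*1 = -1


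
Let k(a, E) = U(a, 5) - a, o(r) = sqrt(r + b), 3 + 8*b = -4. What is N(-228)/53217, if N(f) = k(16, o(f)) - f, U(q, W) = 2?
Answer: 214/53217 ≈ 0.0040213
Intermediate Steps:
b = -7/8 (b = -3/8 + (1/8)*(-4) = -3/8 - 1/2 = -7/8 ≈ -0.87500)
o(r) = sqrt(-7/8 + r) (o(r) = sqrt(r - 7/8) = sqrt(-7/8 + r))
k(a, E) = 2 - a
N(f) = -14 - f (N(f) = (2 - 1*16) - f = (2 - 16) - f = -14 - f)
N(-228)/53217 = (-14 - 1*(-228))/53217 = (-14 + 228)*(1/53217) = 214*(1/53217) = 214/53217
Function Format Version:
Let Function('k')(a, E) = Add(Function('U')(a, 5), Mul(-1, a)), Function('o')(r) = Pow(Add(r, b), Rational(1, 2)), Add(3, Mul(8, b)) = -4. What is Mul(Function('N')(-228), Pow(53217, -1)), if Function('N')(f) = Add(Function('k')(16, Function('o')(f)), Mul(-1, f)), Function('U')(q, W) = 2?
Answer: Rational(214, 53217) ≈ 0.0040213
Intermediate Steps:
b = Rational(-7, 8) (b = Add(Rational(-3, 8), Mul(Rational(1, 8), -4)) = Add(Rational(-3, 8), Rational(-1, 2)) = Rational(-7, 8) ≈ -0.87500)
Function('o')(r) = Pow(Add(Rational(-7, 8), r), Rational(1, 2)) (Function('o')(r) = Pow(Add(r, Rational(-7, 8)), Rational(1, 2)) = Pow(Add(Rational(-7, 8), r), Rational(1, 2)))
Function('k')(a, E) = Add(2, Mul(-1, a))
Function('N')(f) = Add(-14, Mul(-1, f)) (Function('N')(f) = Add(Add(2, Mul(-1, 16)), Mul(-1, f)) = Add(Add(2, -16), Mul(-1, f)) = Add(-14, Mul(-1, f)))
Mul(Function('N')(-228), Pow(53217, -1)) = Mul(Add(-14, Mul(-1, -228)), Pow(53217, -1)) = Mul(Add(-14, 228), Rational(1, 53217)) = Mul(214, Rational(1, 53217)) = Rational(214, 53217)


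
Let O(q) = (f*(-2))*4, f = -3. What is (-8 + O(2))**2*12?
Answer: 3072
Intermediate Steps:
O(q) = 24 (O(q) = -3*(-2)*4 = 6*4 = 24)
(-8 + O(2))**2*12 = (-8 + 24)**2*12 = 16**2*12 = 256*12 = 3072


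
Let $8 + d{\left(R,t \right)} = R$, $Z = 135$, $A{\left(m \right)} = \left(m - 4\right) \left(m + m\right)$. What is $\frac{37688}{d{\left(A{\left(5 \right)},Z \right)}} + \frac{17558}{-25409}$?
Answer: $\frac{478789638}{25409} \approx 18843.0$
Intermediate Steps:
$A{\left(m \right)} = 2 m \left(-4 + m\right)$ ($A{\left(m \right)} = \left(-4 + m\right) 2 m = 2 m \left(-4 + m\right)$)
$d{\left(R,t \right)} = -8 + R$
$\frac{37688}{d{\left(A{\left(5 \right)},Z \right)}} + \frac{17558}{-25409} = \frac{37688}{-8 + 2 \cdot 5 \left(-4 + 5\right)} + \frac{17558}{-25409} = \frac{37688}{-8 + 2 \cdot 5 \cdot 1} + 17558 \left(- \frac{1}{25409}\right) = \frac{37688}{-8 + 10} - \frac{17558}{25409} = \frac{37688}{2} - \frac{17558}{25409} = 37688 \cdot \frac{1}{2} - \frac{17558}{25409} = 18844 - \frac{17558}{25409} = \frac{478789638}{25409}$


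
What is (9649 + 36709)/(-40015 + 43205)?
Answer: 23179/1595 ≈ 14.532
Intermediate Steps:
(9649 + 36709)/(-40015 + 43205) = 46358/3190 = 46358*(1/3190) = 23179/1595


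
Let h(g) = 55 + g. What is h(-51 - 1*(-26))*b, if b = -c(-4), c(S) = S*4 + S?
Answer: 600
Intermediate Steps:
c(S) = 5*S (c(S) = 4*S + S = 5*S)
b = 20 (b = -5*(-4) = -1*(-20) = 20)
h(-51 - 1*(-26))*b = (55 + (-51 - 1*(-26)))*20 = (55 + (-51 + 26))*20 = (55 - 25)*20 = 30*20 = 600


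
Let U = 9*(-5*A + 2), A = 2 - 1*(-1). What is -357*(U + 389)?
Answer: -97104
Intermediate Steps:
A = 3 (A = 2 + 1 = 3)
U = -117 (U = 9*(-5*3 + 2) = 9*(-15 + 2) = 9*(-13) = -117)
-357*(U + 389) = -357*(-117 + 389) = -357*272 = -97104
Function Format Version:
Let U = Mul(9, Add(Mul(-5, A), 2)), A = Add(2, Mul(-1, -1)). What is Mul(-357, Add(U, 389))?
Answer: -97104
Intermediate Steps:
A = 3 (A = Add(2, 1) = 3)
U = -117 (U = Mul(9, Add(Mul(-5, 3), 2)) = Mul(9, Add(-15, 2)) = Mul(9, -13) = -117)
Mul(-357, Add(U, 389)) = Mul(-357, Add(-117, 389)) = Mul(-357, 272) = -97104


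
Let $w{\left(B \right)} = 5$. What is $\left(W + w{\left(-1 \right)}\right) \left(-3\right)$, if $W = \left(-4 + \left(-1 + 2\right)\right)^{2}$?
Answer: $-42$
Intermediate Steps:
$W = 9$ ($W = \left(-4 + 1\right)^{2} = \left(-3\right)^{2} = 9$)
$\left(W + w{\left(-1 \right)}\right) \left(-3\right) = \left(9 + 5\right) \left(-3\right) = 14 \left(-3\right) = -42$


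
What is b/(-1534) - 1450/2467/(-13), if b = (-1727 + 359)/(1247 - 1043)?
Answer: 1594969/32167213 ≈ 0.049584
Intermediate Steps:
b = -114/17 (b = -1368/204 = -1368*1/204 = -114/17 ≈ -6.7059)
b/(-1534) - 1450/2467/(-13) = -114/17/(-1534) - 1450/2467/(-13) = -114/17*(-1/1534) - 1450*1/2467*(-1/13) = 57/13039 - 1450/2467*(-1/13) = 57/13039 + 1450/32071 = 1594969/32167213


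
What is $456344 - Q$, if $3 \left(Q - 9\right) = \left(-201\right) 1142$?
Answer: $532849$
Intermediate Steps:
$Q = -76505$ ($Q = 9 + \frac{\left(-201\right) 1142}{3} = 9 + \frac{1}{3} \left(-229542\right) = 9 - 76514 = -76505$)
$456344 - Q = 456344 - -76505 = 456344 + 76505 = 532849$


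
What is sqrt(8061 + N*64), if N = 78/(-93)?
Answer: sqrt(7695037)/31 ≈ 89.484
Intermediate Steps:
N = -26/31 (N = 78*(-1/93) = -26/31 ≈ -0.83871)
sqrt(8061 + N*64) = sqrt(8061 - 26/31*64) = sqrt(8061 - 1664/31) = sqrt(248227/31) = sqrt(7695037)/31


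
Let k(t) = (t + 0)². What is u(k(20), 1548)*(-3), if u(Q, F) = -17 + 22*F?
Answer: -102117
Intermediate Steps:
k(t) = t²
u(k(20), 1548)*(-3) = (-17 + 22*1548)*(-3) = (-17 + 34056)*(-3) = 34039*(-3) = -102117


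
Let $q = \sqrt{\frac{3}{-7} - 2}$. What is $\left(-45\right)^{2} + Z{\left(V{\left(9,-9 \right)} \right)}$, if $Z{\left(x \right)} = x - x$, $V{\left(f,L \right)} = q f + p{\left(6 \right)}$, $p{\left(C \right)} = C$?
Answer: $2025$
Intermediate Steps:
$q = \frac{i \sqrt{119}}{7}$ ($q = \sqrt{3 \left(- \frac{1}{7}\right) - 2} = \sqrt{- \frac{3}{7} - 2} = \sqrt{- \frac{17}{7}} = \frac{i \sqrt{119}}{7} \approx 1.5584 i$)
$V{\left(f,L \right)} = 6 + \frac{i f \sqrt{119}}{7}$ ($V{\left(f,L \right)} = \frac{i \sqrt{119}}{7} f + 6 = \frac{i f \sqrt{119}}{7} + 6 = 6 + \frac{i f \sqrt{119}}{7}$)
$Z{\left(x \right)} = 0$
$\left(-45\right)^{2} + Z{\left(V{\left(9,-9 \right)} \right)} = \left(-45\right)^{2} + 0 = 2025 + 0 = 2025$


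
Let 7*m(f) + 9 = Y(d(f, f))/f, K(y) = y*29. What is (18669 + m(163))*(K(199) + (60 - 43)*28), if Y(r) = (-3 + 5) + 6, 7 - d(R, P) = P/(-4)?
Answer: 133060287890/1141 ≈ 1.1662e+8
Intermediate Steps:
d(R, P) = 7 + P/4 (d(R, P) = 7 - P/(-4) = 7 - P*(-1)/4 = 7 - (-1)*P/4 = 7 + P/4)
K(y) = 29*y
Y(r) = 8 (Y(r) = 2 + 6 = 8)
m(f) = -9/7 + 8/(7*f) (m(f) = -9/7 + (8/f)/7 = -9/7 + 8/(7*f))
(18669 + m(163))*(K(199) + (60 - 43)*28) = (18669 + (⅐)*(8 - 9*163)/163)*(29*199 + (60 - 43)*28) = (18669 + (⅐)*(1/163)*(8 - 1467))*(5771 + 17*28) = (18669 + (⅐)*(1/163)*(-1459))*(5771 + 476) = (18669 - 1459/1141)*6247 = (21299870/1141)*6247 = 133060287890/1141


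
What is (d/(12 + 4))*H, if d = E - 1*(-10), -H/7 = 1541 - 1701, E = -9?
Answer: 70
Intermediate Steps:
H = 1120 (H = -7*(1541 - 1701) = -7*(-160) = 1120)
d = 1 (d = -9 - 1*(-10) = -9 + 10 = 1)
(d/(12 + 4))*H = (1/(12 + 4))*1120 = (1/16)*1120 = 70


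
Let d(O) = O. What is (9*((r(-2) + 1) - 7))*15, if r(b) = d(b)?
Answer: -1080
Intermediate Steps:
r(b) = b
(9*((r(-2) + 1) - 7))*15 = (9*((-2 + 1) - 7))*15 = (9*(-1 - 7))*15 = (9*(-8))*15 = -72*15 = -1080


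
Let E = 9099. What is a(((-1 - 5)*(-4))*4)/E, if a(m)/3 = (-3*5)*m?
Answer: -160/337 ≈ -0.47478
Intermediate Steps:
a(m) = -45*m (a(m) = 3*((-3*5)*m) = 3*(-15*m) = -45*m)
a(((-1 - 5)*(-4))*4)/E = -45*(-1 - 5)*(-4)*4/9099 = -45*(-6*(-4))*4*(1/9099) = -1080*4*(1/9099) = -45*96*(1/9099) = -4320*1/9099 = -160/337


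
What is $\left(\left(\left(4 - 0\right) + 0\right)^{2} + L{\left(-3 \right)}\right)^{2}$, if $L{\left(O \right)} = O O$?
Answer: $625$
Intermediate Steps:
$L{\left(O \right)} = O^{2}$
$\left(\left(\left(4 - 0\right) + 0\right)^{2} + L{\left(-3 \right)}\right)^{2} = \left(\left(\left(4 - 0\right) + 0\right)^{2} + \left(-3\right)^{2}\right)^{2} = \left(\left(\left(4 + 0\right) + 0\right)^{2} + 9\right)^{2} = \left(\left(4 + 0\right)^{2} + 9\right)^{2} = \left(4^{2} + 9\right)^{2} = \left(16 + 9\right)^{2} = 25^{2} = 625$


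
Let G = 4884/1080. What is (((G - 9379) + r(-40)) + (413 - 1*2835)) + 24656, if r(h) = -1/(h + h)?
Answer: 1851773/144 ≈ 12860.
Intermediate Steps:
r(h) = -1/(2*h)
G = 407/90 (G = 4884*(1/1080) = 407/90 ≈ 4.5222)
(((G - 9379) + r(-40)) + (413 - 1*2835)) + 24656 = (((407/90 - 9379) - ½/(-40)) + (413 - 1*2835)) + 24656 = ((-843703/90 - ½*(-1/40)) + (413 - 2835)) + 24656 = ((-843703/90 + 1/80) - 2422) + 24656 = (-1349923/144 - 2422) + 24656 = -1698691/144 + 24656 = 1851773/144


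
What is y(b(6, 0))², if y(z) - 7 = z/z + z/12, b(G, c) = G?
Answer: 289/4 ≈ 72.250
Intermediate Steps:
y(z) = 8 + z/12 (y(z) = 7 + (z/z + z/12) = 7 + (1 + z*(1/12)) = 7 + (1 + z/12) = 8 + z/12)
y(b(6, 0))² = (8 + (1/12)*6)² = (8 + ½)² = (17/2)² = 289/4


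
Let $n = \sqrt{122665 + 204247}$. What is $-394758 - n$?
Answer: $-394758 - 16 \sqrt{1277} \approx -3.9533 \cdot 10^{5}$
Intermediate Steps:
$n = 16 \sqrt{1277}$ ($n = \sqrt{326912} = 16 \sqrt{1277} \approx 571.76$)
$-394758 - n = -394758 - 16 \sqrt{1277}$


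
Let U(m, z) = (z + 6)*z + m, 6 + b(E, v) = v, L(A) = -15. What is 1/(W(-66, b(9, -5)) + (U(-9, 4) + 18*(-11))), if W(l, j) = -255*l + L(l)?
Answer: 1/16648 ≈ 6.0067e-5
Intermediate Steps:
b(E, v) = -6 + v
U(m, z) = m + z*(6 + z) (U(m, z) = (6 + z)*z + m = z*(6 + z) + m = m + z*(6 + z))
W(l, j) = -15 - 255*l (W(l, j) = -255*l - 15 = -15 - 255*l)
1/(W(-66, b(9, -5)) + (U(-9, 4) + 18*(-11))) = 1/((-15 - 255*(-66)) + ((-9 + 4**2 + 6*4) + 18*(-11))) = 1/((-15 + 16830) + ((-9 + 16 + 24) - 198)) = 1/(16815 + (31 - 198)) = 1/(16815 - 167) = 1/16648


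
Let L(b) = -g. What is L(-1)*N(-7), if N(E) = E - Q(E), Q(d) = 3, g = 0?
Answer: 0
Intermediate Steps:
L(b) = 0 (L(b) = -1*0 = 0)
N(E) = -3 + E (N(E) = E - 1*3 = E - 3 = -3 + E)
L(-1)*N(-7) = 0*(-3 - 7) = 0*(-10) = 0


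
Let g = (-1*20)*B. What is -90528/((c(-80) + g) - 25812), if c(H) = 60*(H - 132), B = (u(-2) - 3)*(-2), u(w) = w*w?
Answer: 22632/9623 ≈ 2.3519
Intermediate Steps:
u(w) = w²
B = -2 (B = ((-2)² - 3)*(-2) = (4 - 3)*(-2) = 1*(-2) = -2)
c(H) = -7920 + 60*H (c(H) = 60*(-132 + H) = -7920 + 60*H)
g = 40 (g = -1*20*(-2) = -20*(-2) = 40)
-90528/((c(-80) + g) - 25812) = -90528/(((-7920 + 60*(-80)) + 40) - 25812) = -90528/(((-7920 - 4800) + 40) - 25812) = -90528/((-12720 + 40) - 25812) = -90528/(-12680 - 25812) = -90528/(-38492) = -90528*(-1/38492) = 22632/9623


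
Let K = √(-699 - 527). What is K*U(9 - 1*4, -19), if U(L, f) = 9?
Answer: 9*I*√1226 ≈ 315.13*I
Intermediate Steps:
K = I*√1226 (K = √(-1226) = I*√1226 ≈ 35.014*I)
K*U(9 - 1*4, -19) = (I*√1226)*9 = 9*I*√1226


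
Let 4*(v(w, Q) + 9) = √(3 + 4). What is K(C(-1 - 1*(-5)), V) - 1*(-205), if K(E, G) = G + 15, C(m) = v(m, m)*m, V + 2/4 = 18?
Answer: 475/2 ≈ 237.50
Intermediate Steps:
V = 35/2 (V = -½ + 18 = 35/2 ≈ 17.500)
v(w, Q) = -9 + √7/4 (v(w, Q) = -9 + √(3 + 4)/4 = -9 + √7/4)
C(m) = m*(-9 + √7/4) (C(m) = (-9 + √7/4)*m = m*(-9 + √7/4))
K(E, G) = 15 + G
K(C(-1 - 1*(-5)), V) - 1*(-205) = (15 + 35/2) - 1*(-205) = 65/2 + 205 = 475/2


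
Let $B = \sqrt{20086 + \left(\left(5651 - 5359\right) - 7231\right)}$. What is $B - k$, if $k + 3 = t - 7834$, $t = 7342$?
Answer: $495 + \sqrt{13147} \approx 609.66$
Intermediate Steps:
$k = -495$ ($k = -3 + \left(7342 - 7834\right) = -3 - 492 = -495$)
$B = \sqrt{13147}$ ($B = \sqrt{20086 + \left(292 - 7231\right)} = \sqrt{20086 - 6939} = \sqrt{13147} \approx 114.66$)
$B - k = \sqrt{13147} - -495 = \sqrt{13147} + 495 = 495 + \sqrt{13147}$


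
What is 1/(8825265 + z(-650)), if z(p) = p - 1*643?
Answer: 1/8823972 ≈ 1.1333e-7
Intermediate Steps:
z(p) = -643 + p (z(p) = p - 643 = -643 + p)
1/(8825265 + z(-650)) = 1/(8825265 + (-643 - 650)) = 1/(8825265 - 1293) = 1/8823972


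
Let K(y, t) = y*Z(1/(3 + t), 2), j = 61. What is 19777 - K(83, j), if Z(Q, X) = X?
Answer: 19611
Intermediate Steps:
K(y, t) = 2*y (K(y, t) = y*2 = 2*y)
19777 - K(83, j) = 19777 - 2*83 = 19777 - 1*166 = 19777 - 166 = 19611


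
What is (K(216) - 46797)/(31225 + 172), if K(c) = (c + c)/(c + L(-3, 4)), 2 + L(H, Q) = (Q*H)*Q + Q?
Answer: -3977529/2668745 ≈ -1.4904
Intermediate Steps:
L(H, Q) = -2 + Q + H*Q**2 (L(H, Q) = -2 + ((Q*H)*Q + Q) = -2 + ((H*Q)*Q + Q) = -2 + (H*Q**2 + Q) = -2 + (Q + H*Q**2) = -2 + Q + H*Q**2)
K(c) = 2*c/(-46 + c) (K(c) = (c + c)/(c + (-2 + 4 - 3*4**2)) = (2*c)/(c + (-2 + 4 - 3*16)) = (2*c)/(c + (-2 + 4 - 48)) = (2*c)/(c - 46) = (2*c)/(-46 + c) = 2*c/(-46 + c))
(K(216) - 46797)/(31225 + 172) = (2*216/(-46 + 216) - 46797)/(31225 + 172) = (2*216/170 - 46797)/31397 = (2*216*(1/170) - 46797)*(1/31397) = (216/85 - 46797)*(1/31397) = -3977529/85*1/31397 = -3977529/2668745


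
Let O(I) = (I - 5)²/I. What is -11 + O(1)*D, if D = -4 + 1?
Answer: -59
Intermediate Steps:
D = -3
O(I) = (-5 + I)²/I
-11 + O(1)*D = -11 + ((-5 + 1)²/1)*(-3) = -11 + (1*(-4)²)*(-3) = -11 + (1*16)*(-3) = -11 + 16*(-3) = -11 - 48 = -59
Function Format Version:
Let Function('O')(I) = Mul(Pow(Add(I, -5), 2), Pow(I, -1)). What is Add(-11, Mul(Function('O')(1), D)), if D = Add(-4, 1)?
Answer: -59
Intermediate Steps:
D = -3
Function('O')(I) = Mul(Pow(I, -1), Pow(Add(-5, I), 2)) (Function('O')(I) = Mul(Pow(Add(-5, I), 2), Pow(I, -1)) = Mul(Pow(I, -1), Pow(Add(-5, I), 2)))
Add(-11, Mul(Function('O')(1), D)) = Add(-11, Mul(Mul(Pow(1, -1), Pow(Add(-5, 1), 2)), -3)) = Add(-11, Mul(Mul(1, Pow(-4, 2)), -3)) = Add(-11, Mul(Mul(1, 16), -3)) = Add(-11, Mul(16, -3)) = Add(-11, -48) = -59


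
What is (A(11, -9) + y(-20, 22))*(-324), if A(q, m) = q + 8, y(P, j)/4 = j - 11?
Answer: -20412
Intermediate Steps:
y(P, j) = -44 + 4*j (y(P, j) = 4*(j - 11) = 4*(-11 + j) = -44 + 4*j)
A(q, m) = 8 + q
(A(11, -9) + y(-20, 22))*(-324) = ((8 + 11) + (-44 + 4*22))*(-324) = (19 + (-44 + 88))*(-324) = (19 + 44)*(-324) = 63*(-324) = -20412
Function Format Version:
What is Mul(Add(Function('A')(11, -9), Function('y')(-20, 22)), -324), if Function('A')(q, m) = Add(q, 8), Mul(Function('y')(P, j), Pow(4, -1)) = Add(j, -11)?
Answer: -20412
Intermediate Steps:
Function('y')(P, j) = Add(-44, Mul(4, j)) (Function('y')(P, j) = Mul(4, Add(j, -11)) = Mul(4, Add(-11, j)) = Add(-44, Mul(4, j)))
Function('A')(q, m) = Add(8, q)
Mul(Add(Function('A')(11, -9), Function('y')(-20, 22)), -324) = Mul(Add(Add(8, 11), Add(-44, Mul(4, 22))), -324) = Mul(Add(19, Add(-44, 88)), -324) = Mul(Add(19, 44), -324) = Mul(63, -324) = -20412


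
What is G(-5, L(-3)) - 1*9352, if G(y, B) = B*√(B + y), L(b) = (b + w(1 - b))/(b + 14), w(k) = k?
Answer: -9352 + 3*I*√66/121 ≈ -9352.0 + 0.20142*I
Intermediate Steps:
L(b) = 1/(14 + b) (L(b) = (b + (1 - b))/(b + 14) = 1/(14 + b))
G(-5, L(-3)) - 1*9352 = √(1/(14 - 3) - 5)/(14 - 3) - 1*9352 = √(1/11 - 5)/11 - 9352 = √(-54/11)/11 - 9352 = (3*I*√66/11)/11 - 9352 = 3*I*√66/121 - 9352 = -9352 + 3*I*√66/121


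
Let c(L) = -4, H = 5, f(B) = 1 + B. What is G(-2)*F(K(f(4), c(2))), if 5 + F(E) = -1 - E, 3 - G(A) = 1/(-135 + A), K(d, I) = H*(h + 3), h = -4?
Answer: -412/137 ≈ -3.0073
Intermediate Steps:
K(d, I) = -5 (K(d, I) = 5*(-4 + 3) = 5*(-1) = -5)
G(A) = 3 - 1/(-135 + A)
F(E) = -6 - E (F(E) = -5 + (-1 - E) = -6 - E)
G(-2)*F(K(f(4), c(2))) = ((-406 + 3*(-2))/(-135 - 2))*(-6 - 1*(-5)) = ((-406 - 6)/(-137))*(-6 + 5) = -1/137*(-412)*(-1) = (412/137)*(-1) = -412/137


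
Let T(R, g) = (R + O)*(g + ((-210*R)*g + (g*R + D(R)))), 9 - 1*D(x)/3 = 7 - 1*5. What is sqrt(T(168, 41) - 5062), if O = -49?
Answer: 6*I*sqrt(4758587) ≈ 13089.0*I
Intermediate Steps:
D(x) = 21 (D(x) = 27 - 3*(7 - 1*5) = 27 - 3*(7 - 5) = 27 - 3*2 = 27 - 6 = 21)
T(R, g) = (-49 + R)*(21 + g - 209*R*g) (T(R, g) = (R - 49)*(g + ((-210*R)*g + (g*R + 21))) = (-49 + R)*(g + (-210*R*g + (R*g + 21))) = (-49 + R)*(g + (-210*R*g + (21 + R*g))) = (-49 + R)*(g + (21 - 209*R*g)) = (-49 + R)*(21 + g - 209*R*g))
sqrt(T(168, 41) - 5062) = sqrt((-1029 - 49*41 + 21*168 - 209*41*168**2 + 10242*168*41) - 5062) = sqrt((-1029 - 2009 + 3528 - 209*41*28224 + 70546896) - 5062) = sqrt((-1029 - 2009 + 3528 - 241851456 + 70546896) - 5062) = sqrt(-171304070 - 5062) = sqrt(-171309132) = 6*I*sqrt(4758587)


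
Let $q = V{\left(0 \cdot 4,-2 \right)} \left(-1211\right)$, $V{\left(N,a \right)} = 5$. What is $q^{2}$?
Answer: $36663025$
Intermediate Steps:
$q = -6055$ ($q = 5 \left(-1211\right) = -6055$)
$q^{2} = \left(-6055\right)^{2} = 36663025$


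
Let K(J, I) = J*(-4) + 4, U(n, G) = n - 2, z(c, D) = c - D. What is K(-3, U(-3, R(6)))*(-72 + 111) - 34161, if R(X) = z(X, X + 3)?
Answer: -33537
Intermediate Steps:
R(X) = -3 (R(X) = X - (X + 3) = X - (3 + X) = X + (-3 - X) = -3)
U(n, G) = -2 + n
K(J, I) = 4 - 4*J (K(J, I) = -4*J + 4 = 4 - 4*J)
K(-3, U(-3, R(6)))*(-72 + 111) - 34161 = (4 - 4*(-3))*(-72 + 111) - 34161 = (4 + 12)*39 - 34161 = 16*39 - 34161 = 624 - 34161 = -33537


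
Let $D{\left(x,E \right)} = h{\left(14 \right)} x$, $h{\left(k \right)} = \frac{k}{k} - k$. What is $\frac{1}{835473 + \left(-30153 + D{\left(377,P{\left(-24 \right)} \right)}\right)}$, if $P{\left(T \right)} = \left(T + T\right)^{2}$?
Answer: $\frac{1}{800419} \approx 1.2493 \cdot 10^{-6}$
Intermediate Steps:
$h{\left(k \right)} = 1 - k$
$P{\left(T \right)} = 4 T^{2}$ ($P{\left(T \right)} = \left(2 T\right)^{2} = 4 T^{2}$)
$D{\left(x,E \right)} = - 13 x$ ($D{\left(x,E \right)} = \left(1 - 14\right) x = - 13 x$)
$\frac{1}{835473 + \left(-30153 + D{\left(377,P{\left(-24 \right)} \right)}\right)} = \frac{1}{835473 - 35054} = \frac{1}{800419}$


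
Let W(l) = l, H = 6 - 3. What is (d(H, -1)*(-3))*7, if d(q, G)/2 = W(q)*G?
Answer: 126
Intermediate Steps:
H = 3
d(q, G) = 2*G*q (d(q, G) = 2*(q*G) = 2*(G*q) = 2*G*q)
(d(H, -1)*(-3))*7 = ((2*(-1)*3)*(-3))*7 = -6*(-3)*7 = 18*7 = 126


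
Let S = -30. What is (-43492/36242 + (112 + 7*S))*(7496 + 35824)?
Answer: -77872205280/18121 ≈ -4.2973e+6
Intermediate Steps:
(-43492/36242 + (112 + 7*S))*(7496 + 35824) = (-43492/36242 + (112 + 7*(-30)))*(7496 + 35824) = (-43492*1/36242 + (112 - 210))*43320 = (-21746/18121 - 98)*43320 = -1797604/18121*43320 = -77872205280/18121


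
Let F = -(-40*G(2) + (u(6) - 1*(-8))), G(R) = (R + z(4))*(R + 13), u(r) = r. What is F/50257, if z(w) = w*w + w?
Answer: 13186/50257 ≈ 0.26237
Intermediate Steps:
z(w) = w + w² (z(w) = w² + w = w + w²)
G(R) = (13 + R)*(20 + R) (G(R) = (R + 4*(1 + 4))*(R + 13) = (R + 4*5)*(13 + R) = (R + 20)*(13 + R) = (20 + R)*(13 + R) = (13 + R)*(20 + R))
F = 13186 (F = -(-40*(260 + 2² + 33*2) + (6 - 1*(-8))) = -(-40*(260 + 4 + 66) + (6 + 8)) = -(-40*330 + 14) = -(-13200 + 14) = -1*(-13186) = 13186)
F/50257 = 13186/50257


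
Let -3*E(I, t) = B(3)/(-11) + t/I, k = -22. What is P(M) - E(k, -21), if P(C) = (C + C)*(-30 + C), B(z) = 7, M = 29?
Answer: -3821/66 ≈ -57.894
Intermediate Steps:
P(C) = 2*C*(-30 + C) (P(C) = (2*C)*(-30 + C) = 2*C*(-30 + C))
E(I, t) = 7/33 - t/(3*I) (E(I, t) = -(7/(-11) + t/I)/3 = -(7*(-1/11) + t/I)/3 = -(-7/11 + t/I)/3 = 7/33 - t/(3*I))
P(M) - E(k, -21) = 2*29*(-30 + 29) - (7/33 - ⅓*(-21)/(-22)) = 2*29*(-1) - (7/33 - ⅓*(-21)*(-1/22)) = -58 - (7/33 - 7/22) = -58 - 1*(-7/66) = -58 + 7/66 = -3821/66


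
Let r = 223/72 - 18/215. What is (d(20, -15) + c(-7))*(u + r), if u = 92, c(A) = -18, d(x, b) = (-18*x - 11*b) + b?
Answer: -27945371/1290 ≈ -21663.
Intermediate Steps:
d(x, b) = -18*x - 10*b
r = 46649/15480 (r = 223*(1/72) - 18*1/215 = 223/72 - 18/215 = 46649/15480 ≈ 3.0135)
(d(20, -15) + c(-7))*(u + r) = ((-18*20 - 10*(-15)) - 18)*(92 + 46649/15480) = ((-360 + 150) - 18)*(1470809/15480) = (-210 - 18)*(1470809/15480) = -228*1470809/15480 = -27945371/1290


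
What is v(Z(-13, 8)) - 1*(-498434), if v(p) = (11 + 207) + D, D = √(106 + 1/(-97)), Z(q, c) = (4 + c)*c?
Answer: 498652 + √997257/97 ≈ 4.9866e+5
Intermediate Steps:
Z(q, c) = c*(4 + c)
D = √997257/97 (D = √(106 - 1/97) = √(10281/97) = √997257/97 ≈ 10.295)
v(p) = 218 + √997257/97 (v(p) = (11 + 207) + √997257/97 = 218 + √997257/97)
v(Z(-13, 8)) - 1*(-498434) = (218 + √997257/97) - 1*(-498434) = (218 + √997257/97) + 498434 = 498652 + √997257/97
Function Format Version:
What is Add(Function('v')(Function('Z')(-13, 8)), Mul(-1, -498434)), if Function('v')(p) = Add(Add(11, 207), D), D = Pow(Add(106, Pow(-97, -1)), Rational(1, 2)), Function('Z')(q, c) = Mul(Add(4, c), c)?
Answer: Add(498652, Mul(Rational(1, 97), Pow(997257, Rational(1, 2)))) ≈ 4.9866e+5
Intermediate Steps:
Function('Z')(q, c) = Mul(c, Add(4, c))
D = Mul(Rational(1, 97), Pow(997257, Rational(1, 2))) (D = Pow(Add(106, Rational(-1, 97)), Rational(1, 2)) = Pow(Rational(10281, 97), Rational(1, 2)) = Mul(Rational(1, 97), Pow(997257, Rational(1, 2))) ≈ 10.295)
Function('v')(p) = Add(218, Mul(Rational(1, 97), Pow(997257, Rational(1, 2)))) (Function('v')(p) = Add(Add(11, 207), Mul(Rational(1, 97), Pow(997257, Rational(1, 2)))) = Add(218, Mul(Rational(1, 97), Pow(997257, Rational(1, 2)))))
Add(Function('v')(Function('Z')(-13, 8)), Mul(-1, -498434)) = Add(Add(218, Mul(Rational(1, 97), Pow(997257, Rational(1, 2)))), Mul(-1, -498434)) = Add(Add(218, Mul(Rational(1, 97), Pow(997257, Rational(1, 2)))), 498434) = Add(498652, Mul(Rational(1, 97), Pow(997257, Rational(1, 2))))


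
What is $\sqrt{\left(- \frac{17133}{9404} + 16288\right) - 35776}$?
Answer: $\frac{i \sqrt{430896652035}}{4702} \approx 139.61 i$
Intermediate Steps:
$\sqrt{\left(- \frac{17133}{9404} + 16288\right) - 35776} = \sqrt{\frac{153155219}{9404} - 35776} = \sqrt{- \frac{183282285}{9404}} = \frac{i \sqrt{430896652035}}{4702}$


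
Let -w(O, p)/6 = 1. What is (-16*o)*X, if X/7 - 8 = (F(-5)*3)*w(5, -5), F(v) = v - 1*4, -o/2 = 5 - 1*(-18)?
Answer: 875840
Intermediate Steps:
o = -46 (o = -2*(5 - 1*(-18)) = -2*(5 + 18) = -2*23 = -46)
F(v) = -4 + v (F(v) = v - 4 = -4 + v)
w(O, p) = -6 (w(O, p) = -6*1 = -6)
X = 1190 (X = 56 + 7*(((-4 - 5)*3)*(-6)) = 56 + 7*(-9*3*(-6)) = 56 + 7*(-27*(-6)) = 56 + 7*162 = 56 + 1134 = 1190)
(-16*o)*X = -16*(-46)*1190 = 736*1190 = 875840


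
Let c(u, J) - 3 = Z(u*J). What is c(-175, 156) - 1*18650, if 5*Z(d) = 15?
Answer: -18644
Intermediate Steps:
Z(d) = 3 (Z(d) = (⅕)*15 = 3)
c(u, J) = 6 (c(u, J) = 3 + 3 = 6)
c(-175, 156) - 1*18650 = 6 - 1*18650 = 6 - 18650 = -18644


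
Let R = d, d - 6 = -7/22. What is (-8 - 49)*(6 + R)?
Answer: -14649/22 ≈ -665.86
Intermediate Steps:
d = 125/22 (d = 6 - 7/22 = 125/22 ≈ 5.6818)
R = 125/22 ≈ 5.6818
(-8 - 49)*(6 + R) = (-8 - 49)*(6 + 125/22) = -57*257/22 = -14649/22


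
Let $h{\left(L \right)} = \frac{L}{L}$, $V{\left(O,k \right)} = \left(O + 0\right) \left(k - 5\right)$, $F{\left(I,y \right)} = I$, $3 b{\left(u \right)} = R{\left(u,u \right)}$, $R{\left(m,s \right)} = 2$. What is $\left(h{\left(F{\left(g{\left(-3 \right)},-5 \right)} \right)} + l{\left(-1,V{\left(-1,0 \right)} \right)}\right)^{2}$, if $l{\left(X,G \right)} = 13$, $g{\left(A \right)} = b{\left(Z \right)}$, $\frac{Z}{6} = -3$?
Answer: $196$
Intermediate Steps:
$Z = -18$ ($Z = 6 \left(-3\right) = -18$)
$b{\left(u \right)} = \frac{2}{3}$ ($b{\left(u \right)} = \frac{1}{3} \cdot 2 = \frac{2}{3}$)
$g{\left(A \right)} = \frac{2}{3}$
$V{\left(O,k \right)} = O \left(-5 + k\right)$
$h{\left(L \right)} = 1$
$\left(h{\left(F{\left(g{\left(-3 \right)},-5 \right)} \right)} + l{\left(-1,V{\left(-1,0 \right)} \right)}\right)^{2} = \left(1 + 13\right)^{2} = 14^{2} = 196$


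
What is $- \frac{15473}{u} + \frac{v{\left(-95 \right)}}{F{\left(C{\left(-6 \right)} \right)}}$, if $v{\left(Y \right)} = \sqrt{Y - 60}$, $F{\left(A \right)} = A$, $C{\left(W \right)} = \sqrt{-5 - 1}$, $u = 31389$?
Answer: $- \frac{15473}{31389} + \frac{\sqrt{930}}{6} \approx 4.5897$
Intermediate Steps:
$C{\left(W \right)} = i \sqrt{6}$ ($C{\left(W \right)} = \sqrt{-6} = i \sqrt{6}$)
$v{\left(Y \right)} = \sqrt{-60 + Y}$
$- \frac{15473}{u} + \frac{v{\left(-95 \right)}}{F{\left(C{\left(-6 \right)} \right)}} = - \frac{15473}{31389} + \frac{\sqrt{-60 - 95}}{i \sqrt{6}} = \left(-15473\right) \frac{1}{31389} + \sqrt{-155} \left(- \frac{i \sqrt{6}}{6}\right) = - \frac{15473}{31389} + i \sqrt{155} \left(- \frac{i \sqrt{6}}{6}\right) = - \frac{15473}{31389} + \frac{\sqrt{930}}{6}$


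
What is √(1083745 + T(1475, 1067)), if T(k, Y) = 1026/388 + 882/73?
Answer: √217361282708014/14162 ≈ 1041.0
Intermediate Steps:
T(k, Y) = 208557/14162 (T(k, Y) = 1026*(1/388) + 882*(1/73) = 513/194 + 882/73 = 208557/14162)
√(1083745 + T(1475, 1067)) = √(1083745 + 208557/14162) = √(15348205247/14162) = √217361282708014/14162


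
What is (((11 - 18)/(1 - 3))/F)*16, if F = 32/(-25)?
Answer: -175/4 ≈ -43.750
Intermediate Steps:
F = -32/25 (F = 32*(-1/25) = -32/25 ≈ -1.2800)
(((11 - 18)/(1 - 3))/F)*16 = (((11 - 18)/(1 - 3))/(-32/25))*16 = (-7/(-2)*(-25/32))*16 = (-7*(-½)*(-25/32))*16 = ((7/2)*(-25/32))*16 = -175/64*16 = -175/4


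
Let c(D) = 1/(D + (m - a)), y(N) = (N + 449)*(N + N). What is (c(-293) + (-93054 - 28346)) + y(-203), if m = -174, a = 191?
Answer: -145599609/658 ≈ -2.2128e+5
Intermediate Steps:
y(N) = 2*N*(449 + N) (y(N) = (449 + N)*(2*N) = 2*N*(449 + N))
c(D) = 1/(-365 + D) (c(D) = 1/(D + (-174 - 1*191)) = 1/(D + (-174 - 191)) = 1/(D - 365) = 1/(-365 + D))
(c(-293) + (-93054 - 28346)) + y(-203) = (1/(-365 - 293) + (-93054 - 28346)) + 2*(-203)*(449 - 203) = (1/(-658) - 121400) + 2*(-203)*246 = (-1/658 - 121400) - 99876 = -79881201/658 - 99876 = -145599609/658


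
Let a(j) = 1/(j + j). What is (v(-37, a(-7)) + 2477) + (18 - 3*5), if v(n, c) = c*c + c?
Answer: 486067/196 ≈ 2479.9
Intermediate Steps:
a(j) = 1/(2*j)
v(n, c) = c + c² (v(n, c) = c² + c = c + c²)
(v(-37, a(-7)) + 2477) + (18 - 3*5) = (((½)/(-7))*(1 + (½)/(-7)) + 2477) + (18 - 3*5) = (((½)*(-⅐))*(1 + (½)*(-⅐)) + 2477) + (18 - 15) = (-(1 - 1/14)/14 + 2477) + 3 = (-1/14*13/14 + 2477) + 3 = (-13/196 + 2477) + 3 = 485479/196 + 3 = 486067/196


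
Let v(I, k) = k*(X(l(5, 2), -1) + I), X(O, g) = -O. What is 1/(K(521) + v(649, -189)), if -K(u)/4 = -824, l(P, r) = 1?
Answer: -1/119176 ≈ -8.3910e-6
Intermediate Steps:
v(I, k) = k*(-1 + I) (v(I, k) = k*(-1*1 + I) = k*(-1 + I))
K(u) = 3296 (K(u) = -4*(-824) = 3296)
1/(K(521) + v(649, -189)) = 1/(3296 - 189*(-1 + 649)) = 1/(3296 - 189*648) = 1/(3296 - 122472) = 1/(-119176) = -1/119176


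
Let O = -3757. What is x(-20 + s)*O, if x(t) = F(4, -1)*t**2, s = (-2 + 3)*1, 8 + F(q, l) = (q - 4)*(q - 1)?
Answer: 10850216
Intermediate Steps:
F(q, l) = -8 + (-1 + q)*(-4 + q) (F(q, l) = -8 + (q - 4)*(q - 1) = -8 + (-4 + q)*(-1 + q) = -8 + (-1 + q)*(-4 + q))
s = 1 (s = 1*1 = 1)
x(t) = -8*t**2 (x(t) = (-4 + 4**2 - 5*4)*t**2 = (-4 + 16 - 20)*t**2 = -8*t**2)
x(-20 + s)*O = -8*(-20 + 1)**2*(-3757) = -8*(-19)**2*(-3757) = -8*361*(-3757) = -2888*(-3757) = 10850216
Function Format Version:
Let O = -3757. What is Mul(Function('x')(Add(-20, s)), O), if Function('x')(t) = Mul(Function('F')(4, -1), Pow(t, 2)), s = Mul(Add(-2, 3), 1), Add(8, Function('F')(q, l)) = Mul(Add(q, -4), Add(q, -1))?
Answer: 10850216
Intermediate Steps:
Function('F')(q, l) = Add(-8, Mul(Add(-1, q), Add(-4, q))) (Function('F')(q, l) = Add(-8, Mul(Add(q, -4), Add(q, -1))) = Add(-8, Mul(Add(-4, q), Add(-1, q))) = Add(-8, Mul(Add(-1, q), Add(-4, q))))
s = 1 (s = Mul(1, 1) = 1)
Function('x')(t) = Mul(-8, Pow(t, 2)) (Function('x')(t) = Mul(Add(-4, Pow(4, 2), Mul(-5, 4)), Pow(t, 2)) = Mul(Add(-4, 16, -20), Pow(t, 2)) = Mul(-8, Pow(t, 2)))
Mul(Function('x')(Add(-20, s)), O) = Mul(Mul(-8, Pow(Add(-20, 1), 2)), -3757) = Mul(Mul(-8, Pow(-19, 2)), -3757) = Mul(Mul(-8, 361), -3757) = Mul(-2888, -3757) = 10850216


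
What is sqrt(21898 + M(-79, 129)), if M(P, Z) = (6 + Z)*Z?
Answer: sqrt(39313) ≈ 198.28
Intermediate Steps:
M(P, Z) = Z*(6 + Z)
sqrt(21898 + M(-79, 129)) = sqrt(21898 + 129*(6 + 129)) = sqrt(21898 + 129*135) = sqrt(21898 + 17415) = sqrt(39313)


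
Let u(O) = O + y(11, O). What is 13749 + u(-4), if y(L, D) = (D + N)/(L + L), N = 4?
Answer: 13745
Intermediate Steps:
y(L, D) = (4 + D)/(2*L) (y(L, D) = (D + 4)/(L + L) = (4 + D)/((2*L)) = (4 + D)*(1/(2*L)) = (4 + D)/(2*L))
u(O) = 2/11 + 23*O/22 (u(O) = O + (1/2)*(4 + O)/11 = O + (1/2)*(1/11)*(4 + O) = O + (2/11 + O/22) = 2/11 + 23*O/22)
13749 + u(-4) = 13749 + (2/11 + (23/22)*(-4)) = 13749 + (2/11 - 46/11) = 13749 - 4 = 13745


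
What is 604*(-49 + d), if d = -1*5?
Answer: -32616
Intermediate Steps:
d = -5
604*(-49 + d) = 604*(-49 - 5) = 604*(-54) = -32616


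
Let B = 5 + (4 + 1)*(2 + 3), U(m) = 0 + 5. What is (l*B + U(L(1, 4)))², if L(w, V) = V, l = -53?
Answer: 2512225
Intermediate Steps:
U(m) = 5
B = 30 (B = 5 + 5*5 = 5 + 25 = 30)
(l*B + U(L(1, 4)))² = (-53*30 + 5)² = (-1590 + 5)² = (-1585)² = 2512225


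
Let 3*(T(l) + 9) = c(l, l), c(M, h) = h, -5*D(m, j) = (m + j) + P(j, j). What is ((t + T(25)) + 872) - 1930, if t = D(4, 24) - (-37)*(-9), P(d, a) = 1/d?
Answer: -55891/40 ≈ -1397.3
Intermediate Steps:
D(m, j) = -j/5 - m/5 - 1/(5*j) (D(m, j) = -((m + j) + 1/j)/5 = -((j + m) + 1/j)/5 = -(j + m + 1/j)/5 = -j/5 - m/5 - 1/(5*j))
T(l) = -9 + l/3
t = -40633/120 (t = (⅕)*(-1 + 24*(-1*24 - 1*4))/24 - (-37)*(-9) = (⅕)*(1/24)*(-1 + 24*(-24 - 4)) - 1*333 = (⅕)*(1/24)*(-1 + 24*(-28)) - 333 = (⅕)*(1/24)*(-1 - 672) - 333 = (⅕)*(1/24)*(-673) - 333 = -673/120 - 333 = -40633/120 ≈ -338.61)
((t + T(25)) + 872) - 1930 = ((-40633/120 + (-9 + (⅓)*25)) + 872) - 1930 = ((-40633/120 + (-9 + 25/3)) + 872) - 1930 = ((-40633/120 - ⅔) + 872) - 1930 = (-13571/40 + 872) - 1930 = 21309/40 - 1930 = -55891/40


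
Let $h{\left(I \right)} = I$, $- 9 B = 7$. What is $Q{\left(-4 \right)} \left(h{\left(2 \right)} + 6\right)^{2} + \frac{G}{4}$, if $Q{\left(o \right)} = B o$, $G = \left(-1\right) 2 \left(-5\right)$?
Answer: $\frac{3629}{18} \approx 201.61$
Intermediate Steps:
$B = - \frac{7}{9}$ ($B = \left(- \frac{1}{9}\right) 7 = - \frac{7}{9} \approx -0.77778$)
$G = 10$ ($G = \left(-2\right) \left(-5\right) = 10$)
$Q{\left(o \right)} = - \frac{7 o}{9}$
$Q{\left(-4 \right)} \left(h{\left(2 \right)} + 6\right)^{2} + \frac{G}{4} = \left(- \frac{7}{9}\right) \left(-4\right) \left(2 + 6\right)^{2} + \frac{10}{4} = \frac{28 \cdot 8^{2}}{9} + 10 \cdot \frac{1}{4} = \frac{28}{9} \cdot 64 + \frac{5}{2} = \frac{1792}{9} + \frac{5}{2} = \frac{3629}{18}$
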